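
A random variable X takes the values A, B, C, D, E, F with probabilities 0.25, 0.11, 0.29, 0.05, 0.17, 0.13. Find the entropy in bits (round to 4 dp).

2.4015 bits

H = −Σ pᵢ log₂ pᵢ.
−0.25·log₂(0.25) = 0.5000
−0.11·log₂(0.11) = 0.3503
−0.29·log₂(0.29) = 0.5179
−0.05·log₂(0.05) = 0.2161
−0.17·log₂(0.17) = 0.4346
−0.13·log₂(0.13) = 0.3826
Sum ≈ 2.4015 → 2.4015 bits.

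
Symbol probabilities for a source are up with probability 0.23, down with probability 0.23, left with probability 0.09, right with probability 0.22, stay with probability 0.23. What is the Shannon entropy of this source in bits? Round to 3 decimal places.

H = −Σ pᵢ log₂ pᵢ.
−0.23·log₂(0.23) = 0.4877
−0.23·log₂(0.23) = 0.4877
−0.09·log₂(0.09) = 0.3127
−0.22·log₂(0.22) = 0.4806
−0.23·log₂(0.23) = 0.4877
Sum ≈ 2.2562 → 2.256 bits.

2.256 bits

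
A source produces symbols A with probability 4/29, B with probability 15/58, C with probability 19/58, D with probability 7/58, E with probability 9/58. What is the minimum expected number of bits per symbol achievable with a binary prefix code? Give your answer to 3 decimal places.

Repeatedly combine the two least-probable nodes; the expected code length is the sum of the merged weights.
merge 7/58 + 4/29 → 15/58
merge 9/58 + 15/58 → 12/29
merge 15/58 + 19/58 → 17/29
merge 12/29 + 17/29 → 1
L = 15/58 + 12/29 + 17/29 + 1 = 131/58 ≈ 2.259 bits/symbol.

2.259 bits/symbol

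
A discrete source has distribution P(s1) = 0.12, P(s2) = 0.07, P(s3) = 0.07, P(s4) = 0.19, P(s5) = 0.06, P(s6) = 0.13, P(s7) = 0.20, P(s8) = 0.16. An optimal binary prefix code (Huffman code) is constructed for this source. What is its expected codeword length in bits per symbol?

Repeatedly combine the two least-probable nodes; the expected code length is the sum of the merged weights.
merge 3/50 + 7/100 → 13/100
merge 7/100 + 3/25 → 19/100
merge 13/100 + 13/100 → 13/50
merge 4/25 + 19/100 → 7/20
merge 19/100 + 1/5 → 39/100
merge 13/50 + 7/20 → 61/100
merge 39/100 + 61/100 → 1
L = 13/100 + 19/100 + 13/50 + 7/20 + 39/100 + 61/100 + 1 = 293/100 = 2.93 bits/symbol.

2.93 bits/symbol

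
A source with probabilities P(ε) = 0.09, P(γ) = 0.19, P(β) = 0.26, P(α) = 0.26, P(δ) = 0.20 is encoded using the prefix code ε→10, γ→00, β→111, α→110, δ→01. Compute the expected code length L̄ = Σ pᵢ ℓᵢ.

2.52 bits/symbol

L̄ = Σ pᵢ·ℓᵢ = 0.09·2 + 0.19·2 + 0.26·3 + 0.26·3 + 0.20·2 = 2.52 bits/symbol.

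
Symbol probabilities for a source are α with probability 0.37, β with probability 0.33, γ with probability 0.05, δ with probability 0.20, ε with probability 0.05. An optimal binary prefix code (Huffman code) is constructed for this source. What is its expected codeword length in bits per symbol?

Repeatedly combine the two least-probable nodes; the expected code length is the sum of the merged weights.
merge 1/20 + 1/20 → 1/10
merge 1/10 + 1/5 → 3/10
merge 3/10 + 33/100 → 63/100
merge 37/100 + 63/100 → 1
L = 1/10 + 3/10 + 63/100 + 1 = 203/100 = 2.03 bits/symbol.

2.03 bits/symbol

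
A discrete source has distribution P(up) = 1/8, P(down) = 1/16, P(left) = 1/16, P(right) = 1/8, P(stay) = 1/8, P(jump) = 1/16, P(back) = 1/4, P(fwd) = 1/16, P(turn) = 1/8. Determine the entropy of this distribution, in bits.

3 bits

Each probability is a power of 1/2, so log₂(1/p) is an integer.
H = Σ p·log₂(1/p) = 1/8·3 + 1/16·4 + 1/16·4 + 1/8·3 + 1/8·3 + 1/16·4 + 1/4·2 + 1/16·4 + 1/8·3 = 3 bits.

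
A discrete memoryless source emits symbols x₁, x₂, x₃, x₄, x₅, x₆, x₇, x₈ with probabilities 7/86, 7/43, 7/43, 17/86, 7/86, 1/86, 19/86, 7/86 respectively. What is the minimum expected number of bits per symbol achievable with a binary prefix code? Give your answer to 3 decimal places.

Repeatedly combine the two least-probable nodes; the expected code length is the sum of the merged weights.
merge 1/86 + 7/86 → 4/43
merge 7/86 + 7/86 → 7/43
merge 4/43 + 7/43 → 11/43
merge 7/43 + 7/43 → 14/43
merge 17/86 + 19/86 → 18/43
merge 11/43 + 14/43 → 25/43
merge 18/43 + 25/43 → 1
L = 4/43 + 7/43 + 11/43 + 14/43 + 18/43 + 25/43 + 1 = 122/43 ≈ 2.837 bits/symbol.

2.837 bits/symbol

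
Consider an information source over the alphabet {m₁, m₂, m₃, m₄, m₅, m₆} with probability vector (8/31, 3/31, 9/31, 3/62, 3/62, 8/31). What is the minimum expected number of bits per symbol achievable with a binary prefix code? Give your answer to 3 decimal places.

Repeatedly combine the two least-probable nodes; the expected code length is the sum of the merged weights.
merge 3/62 + 3/62 → 3/31
merge 3/31 + 3/31 → 6/31
merge 6/31 + 8/31 → 14/31
merge 8/31 + 9/31 → 17/31
merge 14/31 + 17/31 → 1
L = 3/31 + 6/31 + 14/31 + 17/31 + 1 = 71/31 ≈ 2.290 bits/symbol.

2.290 bits/symbol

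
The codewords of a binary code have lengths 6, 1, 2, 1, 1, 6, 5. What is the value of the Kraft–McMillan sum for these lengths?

1.8125

With common denominator 2^6 = 64: Σ 2^(−ℓᵢ) = 1/64 + 32/64 + 16/64 + 32/64 + 32/64 + 1/64 + 2/64 = 116/64 = 1.8125.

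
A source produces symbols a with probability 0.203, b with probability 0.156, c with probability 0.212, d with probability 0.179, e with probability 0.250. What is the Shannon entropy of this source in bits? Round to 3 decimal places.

2.304 bits

H = −Σ pᵢ log₂ pᵢ.
−0.203·log₂(0.203) = 0.4670
−0.156·log₂(0.156) = 0.4181
−0.212·log₂(0.212) = 0.4744
−0.179·log₂(0.179) = 0.4443
−0.250·log₂(0.250) = 0.5000
Sum ≈ 2.3038 → 2.304 bits.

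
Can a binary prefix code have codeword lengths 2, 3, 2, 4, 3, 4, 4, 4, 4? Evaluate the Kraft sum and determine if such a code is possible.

1.0625; no

With common denominator 2^4 = 16: Σ 2^(−ℓᵢ) = 4/16 + 2/16 + 4/16 + 1/16 + 2/16 + 1/16 + 1/16 + 1/16 + 1/16 = 17/16 = 1.0625.
Kraft's inequality requires Σ ≤ 1; here Σ = 1.0625 > 1, so no such prefix code exists.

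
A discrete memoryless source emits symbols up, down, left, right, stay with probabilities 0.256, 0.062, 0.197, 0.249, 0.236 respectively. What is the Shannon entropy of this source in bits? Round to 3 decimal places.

H = −Σ pᵢ log₂ pᵢ.
−0.256·log₂(0.256) = 0.5032
−0.062·log₂(0.062) = 0.2487
−0.197·log₂(0.197) = 0.4617
−0.249·log₂(0.249) = 0.4994
−0.236·log₂(0.236) = 0.4916
Sum ≈ 2.2047 → 2.205 bits.

2.205 bits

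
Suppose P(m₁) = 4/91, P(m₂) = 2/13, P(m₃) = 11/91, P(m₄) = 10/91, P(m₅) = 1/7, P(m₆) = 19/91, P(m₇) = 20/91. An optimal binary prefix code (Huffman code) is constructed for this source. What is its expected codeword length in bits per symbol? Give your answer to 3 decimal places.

2.725 bits/symbol

Repeatedly combine the two least-probable nodes; the expected code length is the sum of the merged weights.
merge 4/91 + 10/91 → 2/13
merge 11/91 + 1/7 → 24/91
merge 2/13 + 2/13 → 4/13
merge 19/91 + 20/91 → 3/7
merge 24/91 + 4/13 → 4/7
merge 3/7 + 4/7 → 1
L = 2/13 + 24/91 + 4/13 + 3/7 + 4/7 + 1 = 248/91 ≈ 2.725 bits/symbol.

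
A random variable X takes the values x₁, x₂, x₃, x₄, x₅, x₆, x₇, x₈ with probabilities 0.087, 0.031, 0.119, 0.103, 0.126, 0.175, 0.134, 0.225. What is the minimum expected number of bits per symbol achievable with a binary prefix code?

Repeatedly combine the two least-probable nodes; the expected code length is the sum of the merged weights.
merge 31/1000 + 87/1000 → 59/500
merge 103/1000 + 59/500 → 221/1000
merge 119/1000 + 63/500 → 49/200
merge 67/500 + 7/40 → 309/1000
merge 221/1000 + 9/40 → 223/500
merge 49/200 + 309/1000 → 277/500
merge 223/500 + 277/500 → 1
L = 59/500 + 221/1000 + 49/200 + 309/1000 + 223/500 + 277/500 + 1 = 2893/1000 = 2.893 bits/symbol.

2.893 bits/symbol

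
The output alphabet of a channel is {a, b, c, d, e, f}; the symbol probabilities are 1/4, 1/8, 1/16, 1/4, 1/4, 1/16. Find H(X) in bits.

Each probability is a power of 1/2, so log₂(1/p) is an integer.
H = Σ p·log₂(1/p) = 1/4·2 + 1/8·3 + 1/16·4 + 1/4·2 + 1/4·2 + 1/16·4 = 2.375 bits.

2.375 bits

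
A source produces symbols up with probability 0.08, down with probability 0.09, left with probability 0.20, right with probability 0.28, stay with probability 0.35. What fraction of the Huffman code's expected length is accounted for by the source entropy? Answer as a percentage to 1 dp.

Entropy H = −Σ p log₂ p ≈ 2.1129 bits.
Huffman merges: 2/25+9/100→17/100; 17/100+1/5→37/100; 7/25+7/20→63/100; 37/100+63/100→1. L = 217/100 ≈ 2.1700.
Efficiency = H/L = 2.1129/2.1700 = 97.4%.

97.4%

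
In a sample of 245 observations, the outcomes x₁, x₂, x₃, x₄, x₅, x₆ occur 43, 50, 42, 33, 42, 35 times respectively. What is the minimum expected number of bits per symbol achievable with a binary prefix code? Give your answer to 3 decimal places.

2.620 bits/symbol

Probabilities are the counts divided by 245.
Repeatedly combine the two least-probable nodes; the expected code length is the sum of the merged weights.
merge 33/245 + 1/7 → 68/245
merge 6/35 + 6/35 → 12/35
merge 43/245 + 10/49 → 93/245
merge 68/245 + 12/35 → 152/245
merge 93/245 + 152/245 → 1
L = 68/245 + 12/35 + 93/245 + 152/245 + 1 = 642/245 ≈ 2.620 bits/symbol.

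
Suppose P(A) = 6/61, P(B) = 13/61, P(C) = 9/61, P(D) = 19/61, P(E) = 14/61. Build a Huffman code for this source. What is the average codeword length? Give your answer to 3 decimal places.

2.246 bits/symbol

Repeatedly combine the two least-probable nodes; the expected code length is the sum of the merged weights.
merge 6/61 + 9/61 → 15/61
merge 13/61 + 14/61 → 27/61
merge 15/61 + 19/61 → 34/61
merge 27/61 + 34/61 → 1
L = 15/61 + 27/61 + 34/61 + 1 = 137/61 ≈ 2.246 bits/symbol.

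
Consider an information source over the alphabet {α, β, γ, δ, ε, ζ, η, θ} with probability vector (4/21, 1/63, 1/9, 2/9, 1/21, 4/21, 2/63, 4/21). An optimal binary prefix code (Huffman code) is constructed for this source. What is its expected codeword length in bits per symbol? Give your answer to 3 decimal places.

Repeatedly combine the two least-probable nodes; the expected code length is the sum of the merged weights.
merge 1/63 + 2/63 → 1/21
merge 1/21 + 1/21 → 2/21
merge 2/21 + 1/9 → 13/63
merge 4/21 + 4/21 → 8/21
merge 4/21 + 13/63 → 25/63
merge 2/9 + 8/21 → 38/63
merge 25/63 + 38/63 → 1
L = 1/21 + 2/21 + 13/63 + 8/21 + 25/63 + 38/63 + 1 = 172/63 ≈ 2.730 bits/symbol.

2.730 bits/symbol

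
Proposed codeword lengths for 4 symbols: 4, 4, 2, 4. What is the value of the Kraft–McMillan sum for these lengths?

With common denominator 2^4 = 16: Σ 2^(−ℓᵢ) = 1/16 + 1/16 + 4/16 + 1/16 = 7/16 = 0.4375.

0.4375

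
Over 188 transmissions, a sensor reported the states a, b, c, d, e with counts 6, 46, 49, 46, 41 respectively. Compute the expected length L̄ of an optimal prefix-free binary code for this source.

Probabilities are the counts divided by 188.
Repeatedly combine the two least-probable nodes; the expected code length is the sum of the merged weights.
merge 3/94 + 41/188 → 1/4
merge 23/94 + 23/94 → 23/47
merge 1/4 + 49/188 → 24/47
merge 23/47 + 24/47 → 1
L = 1/4 + 23/47 + 24/47 + 1 = 9/4 = 2.25 bits/symbol.

2.25 bits/symbol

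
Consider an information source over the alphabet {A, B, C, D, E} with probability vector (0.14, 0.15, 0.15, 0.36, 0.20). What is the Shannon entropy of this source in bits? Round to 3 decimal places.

2.213 bits

H = −Σ pᵢ log₂ pᵢ.
−0.14·log₂(0.14) = 0.3971
−0.15·log₂(0.15) = 0.4105
−0.15·log₂(0.15) = 0.4105
−0.36·log₂(0.36) = 0.5306
−0.20·log₂(0.20) = 0.4644
Sum ≈ 2.2132 → 2.213 bits.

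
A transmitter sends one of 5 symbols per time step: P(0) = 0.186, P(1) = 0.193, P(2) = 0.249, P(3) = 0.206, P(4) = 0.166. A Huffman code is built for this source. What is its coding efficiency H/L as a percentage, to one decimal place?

98.1%

Entropy H = −Σ p log₂ p ≈ 2.3084 bits.
Huffman merges: 83/500+93/500→44/125; 193/1000+103/500→399/1000; 249/1000+44/125→601/1000; 399/1000+601/1000→1. L = 294/125 ≈ 2.3520.
Efficiency = H/L = 2.3084/2.3520 = 98.1%.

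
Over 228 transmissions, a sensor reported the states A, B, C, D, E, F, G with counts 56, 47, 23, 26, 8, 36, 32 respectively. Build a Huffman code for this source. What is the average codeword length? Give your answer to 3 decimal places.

Probabilities are the counts divided by 228.
Repeatedly combine the two least-probable nodes; the expected code length is the sum of the merged weights.
merge 2/57 + 23/228 → 31/228
merge 13/114 + 31/228 → 1/4
merge 8/57 + 3/19 → 17/57
merge 47/228 + 14/57 → 103/228
merge 1/4 + 17/57 → 125/228
merge 103/228 + 125/228 → 1
L = 31/228 + 1/4 + 17/57 + 103/228 + 125/228 + 1 = 51/19 ≈ 2.684 bits/symbol.

2.684 bits/symbol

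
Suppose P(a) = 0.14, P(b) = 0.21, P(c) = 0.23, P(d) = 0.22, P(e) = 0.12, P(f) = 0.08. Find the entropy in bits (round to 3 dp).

2.497 bits

H = −Σ pᵢ log₂ pᵢ.
−0.14·log₂(0.14) = 0.3971
−0.21·log₂(0.21) = 0.4728
−0.23·log₂(0.23) = 0.4877
−0.22·log₂(0.22) = 0.4806
−0.12·log₂(0.12) = 0.3671
−0.08·log₂(0.08) = 0.2915
Sum ≈ 2.4968 → 2.497 bits.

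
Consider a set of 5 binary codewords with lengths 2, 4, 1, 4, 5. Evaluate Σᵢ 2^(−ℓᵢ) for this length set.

0.90625

With common denominator 2^5 = 32: Σ 2^(−ℓᵢ) = 8/32 + 2/32 + 16/32 + 2/32 + 1/32 = 29/32 = 0.90625.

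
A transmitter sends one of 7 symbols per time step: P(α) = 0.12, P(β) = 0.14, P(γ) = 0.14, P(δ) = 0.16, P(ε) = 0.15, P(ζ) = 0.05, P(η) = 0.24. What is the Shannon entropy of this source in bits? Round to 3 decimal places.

H = −Σ pᵢ log₂ pᵢ.
−0.12·log₂(0.12) = 0.3671
−0.14·log₂(0.14) = 0.3971
−0.14·log₂(0.14) = 0.3971
−0.16·log₂(0.16) = 0.4230
−0.15·log₂(0.15) = 0.4105
−0.05·log₂(0.05) = 0.2161
−0.24·log₂(0.24) = 0.4941
Sum ≈ 2.7051 → 2.705 bits.

2.705 bits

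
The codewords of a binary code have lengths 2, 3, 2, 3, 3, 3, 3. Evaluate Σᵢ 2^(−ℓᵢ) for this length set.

With common denominator 2^3 = 8: Σ 2^(−ℓᵢ) = 2/8 + 1/8 + 2/8 + 1/8 + 1/8 + 1/8 + 1/8 = 9/8 = 1.125.

1.125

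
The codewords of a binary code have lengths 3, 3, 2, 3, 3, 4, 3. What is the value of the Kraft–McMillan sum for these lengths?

With common denominator 2^4 = 16: Σ 2^(−ℓᵢ) = 2/16 + 2/16 + 4/16 + 2/16 + 2/16 + 1/16 + 2/16 = 15/16 = 0.9375.

0.9375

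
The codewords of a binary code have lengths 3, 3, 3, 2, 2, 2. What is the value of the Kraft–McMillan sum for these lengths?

With common denominator 2^3 = 8: Σ 2^(−ℓᵢ) = 1/8 + 1/8 + 1/8 + 2/8 + 2/8 + 2/8 = 9/8 = 1.125.

1.125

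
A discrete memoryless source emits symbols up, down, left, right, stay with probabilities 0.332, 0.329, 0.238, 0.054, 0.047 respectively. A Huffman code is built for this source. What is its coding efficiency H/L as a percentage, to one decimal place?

Entropy H = −Σ p log₂ p ≈ 1.9834 bits.
Huffman merges: 47/1000+27/500→101/1000; 101/1000+119/500→339/1000; 329/1000+83/250→661/1000; 339/1000+661/1000→1. L = 2101/1000 ≈ 2.1010.
Efficiency = H/L = 1.9834/2.1010 = 94.4%.

94.4%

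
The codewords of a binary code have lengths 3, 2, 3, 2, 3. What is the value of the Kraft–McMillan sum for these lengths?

0.875

With common denominator 2^3 = 8: Σ 2^(−ℓᵢ) = 1/8 + 2/8 + 1/8 + 2/8 + 1/8 = 7/8 = 0.875.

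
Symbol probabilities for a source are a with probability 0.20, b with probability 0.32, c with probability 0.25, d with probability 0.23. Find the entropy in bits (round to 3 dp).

1.978 bits

H = −Σ pᵢ log₂ pᵢ.
−0.20·log₂(0.20) = 0.4644
−0.32·log₂(0.32) = 0.5260
−0.25·log₂(0.25) = 0.5000
−0.23·log₂(0.23) = 0.4877
Sum ≈ 1.9781 → 1.978 bits.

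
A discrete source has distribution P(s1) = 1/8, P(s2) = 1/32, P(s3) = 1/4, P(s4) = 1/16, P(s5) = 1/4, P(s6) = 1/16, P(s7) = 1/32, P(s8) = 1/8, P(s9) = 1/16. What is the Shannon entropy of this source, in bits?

2.8125 bits

Each probability is a power of 1/2, so log₂(1/p) is an integer.
H = Σ p·log₂(1/p) = 1/8·3 + 1/32·5 + 1/4·2 + 1/16·4 + 1/4·2 + 1/16·4 + 1/32·5 + 1/8·3 + 1/16·4 = 2.8125 bits.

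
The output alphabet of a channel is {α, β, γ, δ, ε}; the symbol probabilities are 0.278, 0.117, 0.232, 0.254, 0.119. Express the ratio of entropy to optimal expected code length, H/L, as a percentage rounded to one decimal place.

Entropy H = −Σ p log₂ p ≈ 2.2322 bits.
Huffman merges: 117/1000+119/1000→59/250; 29/125+59/250→117/250; 127/500+139/500→133/250; 117/250+133/250→1. L = 559/250 ≈ 2.2360.
Efficiency = H/L = 2.2322/2.2360 = 99.8%.

99.8%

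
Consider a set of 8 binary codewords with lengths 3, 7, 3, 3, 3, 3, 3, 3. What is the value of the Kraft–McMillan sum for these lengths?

With common denominator 2^7 = 128: Σ 2^(−ℓᵢ) = 16/128 + 1/128 + 16/128 + 16/128 + 16/128 + 16/128 + 16/128 + 16/128 = 113/128 = 0.8828125.

0.8828125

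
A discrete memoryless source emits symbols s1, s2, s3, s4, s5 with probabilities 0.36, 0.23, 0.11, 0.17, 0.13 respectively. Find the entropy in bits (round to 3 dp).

H = −Σ pᵢ log₂ pᵢ.
−0.36·log₂(0.36) = 0.5306
−0.23·log₂(0.23) = 0.4877
−0.11·log₂(0.11) = 0.3503
−0.17·log₂(0.17) = 0.4346
−0.13·log₂(0.13) = 0.3826
Sum ≈ 2.1858 → 2.186 bits.

2.186 bits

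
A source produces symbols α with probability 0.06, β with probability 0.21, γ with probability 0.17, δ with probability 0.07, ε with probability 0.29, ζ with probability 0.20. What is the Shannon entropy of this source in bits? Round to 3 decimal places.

2.402 bits

H = −Σ pᵢ log₂ pᵢ.
−0.06·log₂(0.06) = 0.2435
−0.21·log₂(0.21) = 0.4728
−0.17·log₂(0.17) = 0.4346
−0.07·log₂(0.07) = 0.2686
−0.29·log₂(0.29) = 0.5179
−0.20·log₂(0.20) = 0.4644
Sum ≈ 2.4018 → 2.402 bits.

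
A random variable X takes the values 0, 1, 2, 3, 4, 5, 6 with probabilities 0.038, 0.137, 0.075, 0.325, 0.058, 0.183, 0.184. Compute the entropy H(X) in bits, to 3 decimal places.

H = −Σ pᵢ log₂ pᵢ.
−0.038·log₂(0.038) = 0.1793
−0.137·log₂(0.137) = 0.3929
−0.075·log₂(0.075) = 0.2803
−0.325·log₂(0.325) = 0.5270
−0.058·log₂(0.058) = 0.2383
−0.183·log₂(0.183) = 0.4484
−0.184·log₂(0.184) = 0.4494
Sum ≈ 2.5154 → 2.515 bits.

2.515 bits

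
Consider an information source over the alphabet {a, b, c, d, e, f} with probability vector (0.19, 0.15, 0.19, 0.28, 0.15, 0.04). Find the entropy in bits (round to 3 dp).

H = −Σ pᵢ log₂ pᵢ.
−0.19·log₂(0.19) = 0.4552
−0.15·log₂(0.15) = 0.4105
−0.19·log₂(0.19) = 0.4552
−0.28·log₂(0.28) = 0.5142
−0.15·log₂(0.15) = 0.4105
−0.04·log₂(0.04) = 0.1858
Sum ≈ 2.4315 → 2.432 bits.

2.432 bits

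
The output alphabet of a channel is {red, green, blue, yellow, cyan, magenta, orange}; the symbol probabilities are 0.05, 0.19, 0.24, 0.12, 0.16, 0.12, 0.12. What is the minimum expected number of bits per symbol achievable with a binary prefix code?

2.74 bits/symbol

Repeatedly combine the two least-probable nodes; the expected code length is the sum of the merged weights.
merge 1/20 + 3/25 → 17/100
merge 3/25 + 3/25 → 6/25
merge 4/25 + 17/100 → 33/100
merge 19/100 + 6/25 → 43/100
merge 6/25 + 33/100 → 57/100
merge 43/100 + 57/100 → 1
L = 17/100 + 6/25 + 33/100 + 43/100 + 57/100 + 1 = 137/50 = 2.74 bits/symbol.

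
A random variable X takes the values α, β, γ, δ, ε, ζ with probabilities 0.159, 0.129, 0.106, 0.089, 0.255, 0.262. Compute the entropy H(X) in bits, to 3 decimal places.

H = −Σ pᵢ log₂ pᵢ.
−0.159·log₂(0.159) = 0.4218
−0.129·log₂(0.129) = 0.3811
−0.106·log₂(0.106) = 0.3432
−0.089·log₂(0.089) = 0.3106
−0.255·log₂(0.255) = 0.5027
−0.262·log₂(0.262) = 0.5063
Sum ≈ 2.4658 → 2.466 bits.

2.466 bits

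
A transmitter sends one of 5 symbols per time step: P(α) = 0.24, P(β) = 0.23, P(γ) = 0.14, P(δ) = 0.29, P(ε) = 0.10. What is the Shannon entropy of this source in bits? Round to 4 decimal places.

H = −Σ pᵢ log₂ pᵢ.
−0.24·log₂(0.24) = 0.4941
−0.23·log₂(0.23) = 0.4877
−0.14·log₂(0.14) = 0.3971
−0.29·log₂(0.29) = 0.5179
−0.10·log₂(0.10) = 0.3322
Sum ≈ 2.2290 → 2.2290 bits.

2.2290 bits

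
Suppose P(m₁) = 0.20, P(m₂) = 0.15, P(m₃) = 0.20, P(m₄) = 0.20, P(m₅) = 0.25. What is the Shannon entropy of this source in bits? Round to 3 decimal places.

H = −Σ pᵢ log₂ pᵢ.
−0.20·log₂(0.20) = 0.4644
−0.15·log₂(0.15) = 0.4105
−0.20·log₂(0.20) = 0.4644
−0.20·log₂(0.20) = 0.4644
−0.25·log₂(0.25) = 0.5000
Sum ≈ 2.3037 → 2.304 bits.

2.304 bits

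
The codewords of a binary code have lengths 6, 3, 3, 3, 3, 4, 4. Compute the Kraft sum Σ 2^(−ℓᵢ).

0.640625

With common denominator 2^6 = 64: Σ 2^(−ℓᵢ) = 1/64 + 8/64 + 8/64 + 8/64 + 8/64 + 4/64 + 4/64 = 41/64 = 0.640625.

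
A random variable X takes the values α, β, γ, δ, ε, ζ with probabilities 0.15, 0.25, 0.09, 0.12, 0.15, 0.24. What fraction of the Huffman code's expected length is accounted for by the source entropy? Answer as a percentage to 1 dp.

99.4%

Entropy H = −Σ p log₂ p ≈ 2.4949 bits.
Huffman merges: 9/100+3/25→21/100; 3/20+3/20→3/10; 21/100+6/25→9/20; 1/4+3/10→11/20; 9/20+11/20→1. L = 251/100 ≈ 2.5100.
Efficiency = H/L = 2.4949/2.5100 = 99.4%.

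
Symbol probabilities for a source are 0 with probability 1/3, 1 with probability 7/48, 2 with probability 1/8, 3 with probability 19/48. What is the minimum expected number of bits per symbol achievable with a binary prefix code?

1.875 bits/symbol

Repeatedly combine the two least-probable nodes; the expected code length is the sum of the merged weights.
merge 1/8 + 7/48 → 13/48
merge 13/48 + 1/3 → 29/48
merge 19/48 + 29/48 → 1
L = 13/48 + 29/48 + 1 = 15/8 = 1.875 bits/symbol.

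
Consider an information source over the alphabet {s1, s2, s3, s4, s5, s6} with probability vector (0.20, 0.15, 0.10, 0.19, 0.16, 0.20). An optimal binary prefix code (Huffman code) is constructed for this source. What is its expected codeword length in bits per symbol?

2.6 bits/symbol

Repeatedly combine the two least-probable nodes; the expected code length is the sum of the merged weights.
merge 1/10 + 3/20 → 1/4
merge 4/25 + 19/100 → 7/20
merge 1/5 + 1/5 → 2/5
merge 1/4 + 7/20 → 3/5
merge 2/5 + 3/5 → 1
L = 1/4 + 7/20 + 2/5 + 3/5 + 1 = 13/5 = 2.6 bits/symbol.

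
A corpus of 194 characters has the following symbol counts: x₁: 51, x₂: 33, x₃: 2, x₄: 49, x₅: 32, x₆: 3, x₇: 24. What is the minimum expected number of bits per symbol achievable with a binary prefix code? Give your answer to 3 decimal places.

2.490 bits/symbol

Probabilities are the counts divided by 194.
Repeatedly combine the two least-probable nodes; the expected code length is the sum of the merged weights.
merge 1/97 + 3/194 → 5/194
merge 5/194 + 12/97 → 29/194
merge 29/194 + 16/97 → 61/194
merge 33/194 + 49/194 → 41/97
merge 51/194 + 61/194 → 56/97
merge 41/97 + 56/97 → 1
L = 5/194 + 29/194 + 61/194 + 41/97 + 56/97 + 1 = 483/194 ≈ 2.490 bits/symbol.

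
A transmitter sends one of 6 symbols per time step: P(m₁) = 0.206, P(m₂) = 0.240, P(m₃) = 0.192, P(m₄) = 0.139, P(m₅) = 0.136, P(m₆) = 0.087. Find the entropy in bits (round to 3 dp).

H = −Σ pᵢ log₂ pᵢ.
−0.206·log₂(0.206) = 0.4695
−0.240·log₂(0.240) = 0.4941
−0.192·log₂(0.192) = 0.4571
−0.139·log₂(0.139) = 0.3957
−0.136·log₂(0.136) = 0.3915
−0.087·log₂(0.087) = 0.3065
Sum ≈ 2.5144 → 2.514 bits.

2.514 bits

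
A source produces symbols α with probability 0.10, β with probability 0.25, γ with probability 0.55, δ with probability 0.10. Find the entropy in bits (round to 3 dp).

H = −Σ pᵢ log₂ pᵢ.
−0.10·log₂(0.10) = 0.3322
−0.25·log₂(0.25) = 0.5000
−0.55·log₂(0.55) = 0.4744
−0.10·log₂(0.10) = 0.3322
Sum ≈ 1.6388 → 1.639 bits.

1.639 bits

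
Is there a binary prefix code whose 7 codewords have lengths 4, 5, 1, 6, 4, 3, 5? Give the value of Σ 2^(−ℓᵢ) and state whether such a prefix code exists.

0.828125; yes

With common denominator 2^6 = 64: Σ 2^(−ℓᵢ) = 4/64 + 2/64 + 32/64 + 1/64 + 4/64 + 8/64 + 2/64 = 53/64 = 0.828125.
Kraft's inequality requires Σ ≤ 1; here Σ = 0.828125 ≤ 1, so such a prefix code exists.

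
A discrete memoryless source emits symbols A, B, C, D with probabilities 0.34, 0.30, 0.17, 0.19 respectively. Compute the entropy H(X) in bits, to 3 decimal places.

1.940 bits

H = −Σ pᵢ log₂ pᵢ.
−0.34·log₂(0.34) = 0.5292
−0.30·log₂(0.30) = 0.5211
−0.17·log₂(0.17) = 0.4346
−0.19·log₂(0.19) = 0.4552
Sum ≈ 1.9401 → 1.940 bits.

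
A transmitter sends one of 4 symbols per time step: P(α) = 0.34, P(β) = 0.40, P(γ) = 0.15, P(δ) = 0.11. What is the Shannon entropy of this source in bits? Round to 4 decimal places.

1.8188 bits

H = −Σ pᵢ log₂ pᵢ.
−0.34·log₂(0.34) = 0.5292
−0.40·log₂(0.40) = 0.5288
−0.15·log₂(0.15) = 0.4105
−0.11·log₂(0.11) = 0.3503
Sum ≈ 1.8188 → 1.8188 bits.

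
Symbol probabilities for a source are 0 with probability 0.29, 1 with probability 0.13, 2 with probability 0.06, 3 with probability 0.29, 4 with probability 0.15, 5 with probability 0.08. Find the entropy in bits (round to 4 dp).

2.3640 bits

H = −Σ pᵢ log₂ pᵢ.
−0.29·log₂(0.29) = 0.5179
−0.13·log₂(0.13) = 0.3826
−0.06·log₂(0.06) = 0.2435
−0.29·log₂(0.29) = 0.5179
−0.15·log₂(0.15) = 0.4105
−0.08·log₂(0.08) = 0.2915
Sum ≈ 2.3640 → 2.3640 bits.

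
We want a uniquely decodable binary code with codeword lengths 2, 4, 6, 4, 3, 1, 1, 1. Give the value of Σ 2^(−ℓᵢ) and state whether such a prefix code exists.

2.015625; no

With common denominator 2^6 = 64: Σ 2^(−ℓᵢ) = 16/64 + 4/64 + 1/64 + 4/64 + 8/64 + 32/64 + 32/64 + 32/64 = 129/64 = 2.015625.
Kraft's inequality requires Σ ≤ 1; here Σ = 2.015625 > 1, so no such prefix code exists.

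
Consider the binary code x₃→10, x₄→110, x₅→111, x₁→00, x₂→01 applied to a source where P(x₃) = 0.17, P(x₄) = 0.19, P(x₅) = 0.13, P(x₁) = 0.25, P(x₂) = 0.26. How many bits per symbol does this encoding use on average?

2.32 bits/symbol

L̄ = Σ pᵢ·ℓᵢ = 0.17·2 + 0.19·3 + 0.13·3 + 0.25·2 + 0.26·2 = 2.32 bits/symbol.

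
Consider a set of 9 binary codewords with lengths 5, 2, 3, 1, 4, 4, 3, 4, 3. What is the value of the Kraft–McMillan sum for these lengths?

1.34375

With common denominator 2^5 = 32: Σ 2^(−ℓᵢ) = 1/32 + 8/32 + 4/32 + 16/32 + 2/32 + 2/32 + 4/32 + 2/32 + 4/32 = 43/32 = 1.34375.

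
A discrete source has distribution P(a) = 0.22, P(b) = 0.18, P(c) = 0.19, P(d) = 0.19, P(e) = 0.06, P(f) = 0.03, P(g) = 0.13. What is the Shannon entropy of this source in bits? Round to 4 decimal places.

2.6143 bits

H = −Σ pᵢ log₂ pᵢ.
−0.22·log₂(0.22) = 0.4806
−0.18·log₂(0.18) = 0.4453
−0.19·log₂(0.19) = 0.4552
−0.19·log₂(0.19) = 0.4552
−0.06·log₂(0.06) = 0.2435
−0.03·log₂(0.03) = 0.1518
−0.13·log₂(0.13) = 0.3826
Sum ≈ 2.6143 → 2.6143 bits.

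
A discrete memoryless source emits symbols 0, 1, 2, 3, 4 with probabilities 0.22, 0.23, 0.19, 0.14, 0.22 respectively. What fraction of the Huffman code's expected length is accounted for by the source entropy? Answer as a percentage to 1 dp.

98.8%

Entropy H = −Σ p log₂ p ≈ 2.3012 bits.
Huffman merges: 7/50+19/100→33/100; 11/50+11/50→11/25; 23/100+33/100→14/25; 11/25+14/25→1. L = 233/100 ≈ 2.3300.
Efficiency = H/L = 2.3012/2.3300 = 98.8%.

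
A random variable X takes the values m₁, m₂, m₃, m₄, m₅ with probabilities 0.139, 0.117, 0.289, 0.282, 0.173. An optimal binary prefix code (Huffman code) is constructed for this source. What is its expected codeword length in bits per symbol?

2.256 bits/symbol

Repeatedly combine the two least-probable nodes; the expected code length is the sum of the merged weights.
merge 117/1000 + 139/1000 → 32/125
merge 173/1000 + 32/125 → 429/1000
merge 141/500 + 289/1000 → 571/1000
merge 429/1000 + 571/1000 → 1
L = 32/125 + 429/1000 + 571/1000 + 1 = 282/125 = 2.256 bits/symbol.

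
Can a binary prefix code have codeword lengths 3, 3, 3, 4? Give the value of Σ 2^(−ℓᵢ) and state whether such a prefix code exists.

0.4375; yes

With common denominator 2^4 = 16: Σ 2^(−ℓᵢ) = 2/16 + 2/16 + 2/16 + 1/16 = 7/16 = 0.4375.
Kraft's inequality requires Σ ≤ 1; here Σ = 0.4375 ≤ 1, so such a prefix code exists.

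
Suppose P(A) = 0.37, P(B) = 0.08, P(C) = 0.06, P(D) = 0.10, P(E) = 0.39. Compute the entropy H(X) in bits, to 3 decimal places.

1.928 bits

H = −Σ pᵢ log₂ pᵢ.
−0.37·log₂(0.37) = 0.5307
−0.08·log₂(0.08) = 0.2915
−0.06·log₂(0.06) = 0.2435
−0.10·log₂(0.10) = 0.3322
−0.39·log₂(0.39) = 0.5298
Sum ≈ 1.9278 → 1.928 bits.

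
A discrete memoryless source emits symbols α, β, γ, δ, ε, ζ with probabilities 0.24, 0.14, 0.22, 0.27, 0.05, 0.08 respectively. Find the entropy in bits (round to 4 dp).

H = −Σ pᵢ log₂ pᵢ.
−0.24·log₂(0.24) = 0.4941
−0.14·log₂(0.14) = 0.3971
−0.22·log₂(0.22) = 0.4806
−0.27·log₂(0.27) = 0.5100
−0.05·log₂(0.05) = 0.2161
−0.08·log₂(0.08) = 0.2915
Sum ≈ 2.3894 → 2.3894 bits.

2.3894 bits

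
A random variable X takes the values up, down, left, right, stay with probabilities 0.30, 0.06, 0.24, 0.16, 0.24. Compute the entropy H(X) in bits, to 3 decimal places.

H = −Σ pᵢ log₂ pᵢ.
−0.30·log₂(0.30) = 0.5211
−0.06·log₂(0.06) = 0.2435
−0.24·log₂(0.24) = 0.4941
−0.16·log₂(0.16) = 0.4230
−0.24·log₂(0.24) = 0.4941
Sum ≈ 2.1759 → 2.176 bits.

2.176 bits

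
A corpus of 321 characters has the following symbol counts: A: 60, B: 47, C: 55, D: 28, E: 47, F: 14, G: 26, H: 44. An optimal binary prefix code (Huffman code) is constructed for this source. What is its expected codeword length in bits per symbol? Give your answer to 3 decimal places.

Probabilities are the counts divided by 321.
Repeatedly combine the two least-probable nodes; the expected code length is the sum of the merged weights.
merge 14/321 + 26/321 → 40/321
merge 28/321 + 40/321 → 68/321
merge 44/321 + 47/321 → 91/321
merge 47/321 + 55/321 → 34/107
merge 20/107 + 68/321 → 128/321
merge 91/321 + 34/107 → 193/321
merge 128/321 + 193/321 → 1
L = 40/321 + 68/321 + 91/321 + 34/107 + 128/321 + 193/321 + 1 = 943/321 ≈ 2.938 bits/symbol.

2.938 bits/symbol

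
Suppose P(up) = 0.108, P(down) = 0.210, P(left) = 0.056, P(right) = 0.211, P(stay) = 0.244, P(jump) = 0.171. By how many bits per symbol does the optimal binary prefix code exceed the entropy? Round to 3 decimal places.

Entropy H = −Σ p log₂ p ≈ 2.4583 bits.
Huffman merges: 7/125+27/250→41/250; 41/250+171/1000→67/200; 21/100+211/1000→421/1000; 61/250+67/200→579/1000; 421/1000+579/1000→1. L = 2499/1000 ≈ 2.4990.
L − H = 2.4990 − 2.4583 = 0.041 bits.

0.041 bits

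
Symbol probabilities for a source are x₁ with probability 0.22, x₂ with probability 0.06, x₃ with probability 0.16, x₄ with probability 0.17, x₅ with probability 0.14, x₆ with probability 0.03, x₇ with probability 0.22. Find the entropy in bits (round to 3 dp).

2.611 bits

H = −Σ pᵢ log₂ pᵢ.
−0.22·log₂(0.22) = 0.4806
−0.06·log₂(0.06) = 0.2435
−0.16·log₂(0.16) = 0.4230
−0.17·log₂(0.17) = 0.4346
−0.14·log₂(0.14) = 0.3971
−0.03·log₂(0.03) = 0.1518
−0.22·log₂(0.22) = 0.4806
Sum ≈ 2.6112 → 2.611 bits.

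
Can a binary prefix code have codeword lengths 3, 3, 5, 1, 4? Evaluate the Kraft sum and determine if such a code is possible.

With common denominator 2^5 = 32: Σ 2^(−ℓᵢ) = 4/32 + 4/32 + 1/32 + 16/32 + 2/32 = 27/32 = 0.84375.
Kraft's inequality requires Σ ≤ 1; here Σ = 0.84375 ≤ 1, so such a prefix code exists.

0.84375; yes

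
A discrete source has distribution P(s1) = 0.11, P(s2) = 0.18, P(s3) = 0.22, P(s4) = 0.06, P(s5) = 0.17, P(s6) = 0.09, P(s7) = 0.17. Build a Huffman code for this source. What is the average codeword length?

2.75 bits/symbol

Repeatedly combine the two least-probable nodes; the expected code length is the sum of the merged weights.
merge 3/50 + 9/100 → 3/20
merge 11/100 + 3/20 → 13/50
merge 17/100 + 17/100 → 17/50
merge 9/50 + 11/50 → 2/5
merge 13/50 + 17/50 → 3/5
merge 2/5 + 3/5 → 1
L = 3/20 + 13/50 + 17/50 + 2/5 + 3/5 + 1 = 11/4 = 2.75 bits/symbol.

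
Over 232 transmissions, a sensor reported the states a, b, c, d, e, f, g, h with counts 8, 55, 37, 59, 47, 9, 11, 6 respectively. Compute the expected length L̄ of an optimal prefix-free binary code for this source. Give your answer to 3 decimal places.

2.599 bits/symbol

Probabilities are the counts divided by 232.
Repeatedly combine the two least-probable nodes; the expected code length is the sum of the merged weights.
merge 3/116 + 1/29 → 7/116
merge 9/232 + 11/232 → 5/58
merge 7/116 + 5/58 → 17/116
merge 17/116 + 37/232 → 71/232
merge 47/232 + 55/232 → 51/116
merge 59/232 + 71/232 → 65/116
merge 51/116 + 65/116 → 1
L = 7/116 + 5/58 + 17/116 + 71/232 + 51/116 + 65/116 + 1 = 603/232 ≈ 2.599 bits/symbol.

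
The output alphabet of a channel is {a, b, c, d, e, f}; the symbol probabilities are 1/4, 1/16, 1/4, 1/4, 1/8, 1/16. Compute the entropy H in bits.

Each probability is a power of 1/2, so log₂(1/p) is an integer.
H = Σ p·log₂(1/p) = 1/4·2 + 1/16·4 + 1/4·2 + 1/4·2 + 1/8·3 + 1/16·4 = 2.375 bits.

2.375 bits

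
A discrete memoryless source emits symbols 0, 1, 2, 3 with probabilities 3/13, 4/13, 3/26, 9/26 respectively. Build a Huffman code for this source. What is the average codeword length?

Repeatedly combine the two least-probable nodes; the expected code length is the sum of the merged weights.
merge 3/26 + 3/13 → 9/26
merge 4/13 + 9/26 → 17/26
merge 9/26 + 17/26 → 1
L = 9/26 + 17/26 + 1 = 2 bits/symbol.

2 bits/symbol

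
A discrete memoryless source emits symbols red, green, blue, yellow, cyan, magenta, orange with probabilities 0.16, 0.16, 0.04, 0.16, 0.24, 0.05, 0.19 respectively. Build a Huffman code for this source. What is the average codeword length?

Repeatedly combine the two least-probable nodes; the expected code length is the sum of the merged weights.
merge 1/25 + 1/20 → 9/100
merge 9/100 + 4/25 → 1/4
merge 4/25 + 4/25 → 8/25
merge 19/100 + 6/25 → 43/100
merge 1/4 + 8/25 → 57/100
merge 43/100 + 57/100 → 1
L = 9/100 + 1/4 + 8/25 + 43/100 + 57/100 + 1 = 133/50 = 2.66 bits/symbol.

2.66 bits/symbol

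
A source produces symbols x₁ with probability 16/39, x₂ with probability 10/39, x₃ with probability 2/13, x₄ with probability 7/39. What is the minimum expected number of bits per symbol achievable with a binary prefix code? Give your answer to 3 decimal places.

1.923 bits/symbol

Repeatedly combine the two least-probable nodes; the expected code length is the sum of the merged weights.
merge 2/13 + 7/39 → 1/3
merge 10/39 + 1/3 → 23/39
merge 16/39 + 23/39 → 1
L = 1/3 + 23/39 + 1 = 25/13 ≈ 1.923 bits/symbol.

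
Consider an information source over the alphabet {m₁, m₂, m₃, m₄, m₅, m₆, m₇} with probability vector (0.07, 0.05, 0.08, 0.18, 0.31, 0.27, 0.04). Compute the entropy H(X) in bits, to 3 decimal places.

H = −Σ pᵢ log₂ pᵢ.
−0.07·log₂(0.07) = 0.2686
−0.05·log₂(0.05) = 0.2161
−0.08·log₂(0.08) = 0.2915
−0.18·log₂(0.18) = 0.4453
−0.31·log₂(0.31) = 0.5238
−0.27·log₂(0.27) = 0.5100
−0.04·log₂(0.04) = 0.1858
Sum ≈ 2.4410 → 2.441 bits.

2.441 bits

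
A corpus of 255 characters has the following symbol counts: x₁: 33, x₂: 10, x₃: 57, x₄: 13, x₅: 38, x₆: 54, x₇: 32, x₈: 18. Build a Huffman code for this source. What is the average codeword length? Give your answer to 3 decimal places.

Probabilities are the counts divided by 255.
Repeatedly combine the two least-probable nodes; the expected code length is the sum of the merged weights.
merge 2/51 + 13/255 → 23/255
merge 6/85 + 23/255 → 41/255
merge 32/255 + 11/85 → 13/51
merge 38/255 + 41/255 → 79/255
merge 18/85 + 19/85 → 37/85
merge 13/51 + 79/255 → 48/85
merge 37/85 + 48/85 → 1
L = 23/255 + 41/255 + 13/51 + 79/255 + 37/85 + 48/85 + 1 = 718/255 ≈ 2.816 bits/symbol.

2.816 bits/symbol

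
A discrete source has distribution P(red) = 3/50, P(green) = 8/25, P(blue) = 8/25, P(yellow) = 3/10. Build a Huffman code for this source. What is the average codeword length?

2 bits/symbol

Repeatedly combine the two least-probable nodes; the expected code length is the sum of the merged weights.
merge 3/50 + 3/10 → 9/25
merge 8/25 + 8/25 → 16/25
merge 9/25 + 16/25 → 1
L = 9/25 + 16/25 + 1 = 2 bits/symbol.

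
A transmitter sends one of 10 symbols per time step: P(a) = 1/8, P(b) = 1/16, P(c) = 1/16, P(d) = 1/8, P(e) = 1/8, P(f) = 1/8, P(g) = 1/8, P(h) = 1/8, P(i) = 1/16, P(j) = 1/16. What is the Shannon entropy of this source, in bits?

Each probability is a power of 1/2, so log₂(1/p) is an integer.
H = Σ p·log₂(1/p) = 1/8·3 + 1/16·4 + 1/16·4 + 1/8·3 + 1/8·3 + 1/8·3 + 1/8·3 + 1/8·3 + 1/16·4 + 1/16·4 = 3.25 bits.

3.25 bits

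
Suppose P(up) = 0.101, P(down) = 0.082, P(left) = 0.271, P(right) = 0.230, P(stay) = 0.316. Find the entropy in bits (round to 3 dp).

2.153 bits

H = −Σ pᵢ log₂ pᵢ.
−0.101·log₂(0.101) = 0.3341
−0.082·log₂(0.082) = 0.2959
−0.271·log₂(0.271) = 0.5105
−0.230·log₂(0.230) = 0.4877
−0.316·log₂(0.316) = 0.5252
Sum ≈ 2.1533 → 2.153 bits.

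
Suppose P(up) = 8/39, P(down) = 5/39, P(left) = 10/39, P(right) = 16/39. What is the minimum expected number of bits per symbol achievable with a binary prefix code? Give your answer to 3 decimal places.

Repeatedly combine the two least-probable nodes; the expected code length is the sum of the merged weights.
merge 5/39 + 8/39 → 1/3
merge 10/39 + 1/3 → 23/39
merge 16/39 + 23/39 → 1
L = 1/3 + 23/39 + 1 = 25/13 ≈ 1.923 bits/symbol.

1.923 bits/symbol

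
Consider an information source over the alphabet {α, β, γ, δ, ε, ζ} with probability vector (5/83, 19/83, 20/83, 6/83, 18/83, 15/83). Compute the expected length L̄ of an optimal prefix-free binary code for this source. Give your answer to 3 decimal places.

Repeatedly combine the two least-probable nodes; the expected code length is the sum of the merged weights.
merge 5/83 + 6/83 → 11/83
merge 11/83 + 15/83 → 26/83
merge 18/83 + 19/83 → 37/83
merge 20/83 + 26/83 → 46/83
merge 37/83 + 46/83 → 1
L = 11/83 + 26/83 + 37/83 + 46/83 + 1 = 203/83 ≈ 2.446 bits/symbol.

2.446 bits/symbol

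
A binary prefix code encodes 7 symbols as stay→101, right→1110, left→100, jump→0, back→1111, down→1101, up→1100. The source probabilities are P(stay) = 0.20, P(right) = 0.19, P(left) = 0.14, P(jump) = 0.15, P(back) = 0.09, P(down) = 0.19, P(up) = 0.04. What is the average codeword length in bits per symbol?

L̄ = Σ pᵢ·ℓᵢ = 0.20·3 + 0.19·4 + 0.14·3 + 0.15·1 + 0.09·4 + 0.19·4 + 0.04·4 = 3.21 bits/symbol.

3.21 bits/symbol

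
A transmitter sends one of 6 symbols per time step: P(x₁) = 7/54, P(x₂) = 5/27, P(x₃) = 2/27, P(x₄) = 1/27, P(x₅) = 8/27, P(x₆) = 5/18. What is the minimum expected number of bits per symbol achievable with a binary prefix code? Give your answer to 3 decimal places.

2.352 bits/symbol

Repeatedly combine the two least-probable nodes; the expected code length is the sum of the merged weights.
merge 1/27 + 2/27 → 1/9
merge 1/9 + 7/54 → 13/54
merge 5/27 + 13/54 → 23/54
merge 5/18 + 8/27 → 31/54
merge 23/54 + 31/54 → 1
L = 1/9 + 13/54 + 23/54 + 31/54 + 1 = 127/54 ≈ 2.352 bits/symbol.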